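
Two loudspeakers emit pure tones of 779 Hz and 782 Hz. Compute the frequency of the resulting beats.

3 Hz

f_beat = |f₁ − f₂|.
|779 − 782| = 3 Hz.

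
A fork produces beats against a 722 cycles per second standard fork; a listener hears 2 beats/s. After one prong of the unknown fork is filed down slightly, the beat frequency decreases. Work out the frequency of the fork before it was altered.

720 Hz

|f − 722| = 2, so the fork was at either 720 Hz or 724 Hz.
Filing a prong removes mass and raises the fork's frequency; the adjustment raises the fork's frequency.
The beat rate fell, so the adjustment moved the fork toward 722 Hz — it must have started below the reference.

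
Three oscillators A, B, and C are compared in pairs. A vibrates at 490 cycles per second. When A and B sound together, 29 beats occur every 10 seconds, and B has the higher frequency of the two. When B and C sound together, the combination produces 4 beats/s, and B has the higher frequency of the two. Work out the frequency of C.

A–B: Beat frequency = 29/10 = 2.9 Hz.
B is above A, so f_B = 490 + 2.9 = 492.9 Hz.
C is below B, so f_C = 492.9 − 4 = 488.9 Hz.

488.9 Hz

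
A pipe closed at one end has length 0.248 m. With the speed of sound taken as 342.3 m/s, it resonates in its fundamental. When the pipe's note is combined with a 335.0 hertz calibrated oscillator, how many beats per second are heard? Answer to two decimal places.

10.06 Hz

Closed pipe (odd harmonics): f_n = n·v/(4L) = 1·342.3/(4·0.248) = 345.0605 Hz.
f_beat = |345.0605 − 335.0| = 10.06 Hz.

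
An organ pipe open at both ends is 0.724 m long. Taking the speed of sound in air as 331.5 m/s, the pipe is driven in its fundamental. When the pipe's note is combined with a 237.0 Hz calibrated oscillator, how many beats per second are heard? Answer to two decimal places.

Open pipe: f_n = n·v/(2L) = 1·331.5/(2·0.724) = 228.9365 Hz.
f_beat = |228.9365 − 237.0| = 8.06 Hz.

8.06 Hz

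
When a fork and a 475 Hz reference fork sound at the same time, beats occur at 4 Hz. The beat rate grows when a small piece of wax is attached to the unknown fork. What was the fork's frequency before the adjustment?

|f − 475| = 4, so the fork was at either 471 Hz or 479 Hz.
Loading a fork with wax lowers its frequency; the adjustment lowers the fork's frequency.
The beat rate rose, so the adjustment moved the fork further from 475 Hz — it was already below the reference.

471 Hz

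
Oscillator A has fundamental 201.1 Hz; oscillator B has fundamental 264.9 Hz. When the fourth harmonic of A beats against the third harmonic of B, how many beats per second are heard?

Fourth harmonic of the first: 4·201.1 = 804.4 Hz.
Third harmonic of the second: 3·264.9 = 794.7 Hz.
f_beat = |804.4 − 794.7| = 9.7 Hz.

9.7 Hz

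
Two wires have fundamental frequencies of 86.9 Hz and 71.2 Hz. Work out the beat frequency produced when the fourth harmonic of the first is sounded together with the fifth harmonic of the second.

Fourth harmonic of the first: 4·86.9 = 347.6 Hz.
Fifth harmonic of the second: 5·71.2 = 356.0 Hz.
f_beat = |347.6 − 356.0| = 8.4 Hz.

8.4 Hz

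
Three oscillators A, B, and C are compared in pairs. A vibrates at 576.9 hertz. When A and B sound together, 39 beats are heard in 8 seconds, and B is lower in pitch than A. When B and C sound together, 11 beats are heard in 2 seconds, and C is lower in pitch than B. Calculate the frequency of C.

A–B: Beat frequency = 39/8 = 4.875 Hz.
B is below A, so f_B = 576.9 − 4.875 = 572.025 Hz.
B–C: Beat frequency = 11/2 = 5.5 Hz.
C is below B, so f_C = 572.025 − 5.5 = 566.525 Hz.

566.525 Hz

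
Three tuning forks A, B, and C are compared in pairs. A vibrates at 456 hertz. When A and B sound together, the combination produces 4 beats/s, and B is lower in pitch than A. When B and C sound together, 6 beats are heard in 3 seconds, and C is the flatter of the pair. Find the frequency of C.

B is below A, so f_B = 456 − 4 = 452 Hz.
B–C: Beat frequency = 6/3 = 2 Hz.
C is below B, so f_C = 452 − 2 = 450 Hz.

450 Hz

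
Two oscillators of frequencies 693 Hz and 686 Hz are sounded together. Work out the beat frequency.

f_beat = |f₁ − f₂|.
|693 − 686| = 7 Hz.

7 Hz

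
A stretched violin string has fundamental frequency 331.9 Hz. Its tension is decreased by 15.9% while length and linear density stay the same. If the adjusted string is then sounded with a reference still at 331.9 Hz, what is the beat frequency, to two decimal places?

For a string, f ∝ √T, so the new frequency is 331.9·√0.841 = 304.3724 Hz.
f_beat = |304.3724 − 331.9| = 27.53 Hz.

27.53 Hz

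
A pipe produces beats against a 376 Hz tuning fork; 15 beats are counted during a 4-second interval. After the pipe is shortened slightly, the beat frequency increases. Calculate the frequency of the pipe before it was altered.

Beat frequency = 15/4 = 3.75 Hz.
|f − 376| = 3.75, so the pipe was at either 372.25 Hz or 379.75 Hz.
A shorter pipe has a higher fundamental; the adjustment raises the pipe's frequency.
The beat rate rose, so the adjustment moved the pipe further from 376 Hz — it was already above the reference.

379.75 Hz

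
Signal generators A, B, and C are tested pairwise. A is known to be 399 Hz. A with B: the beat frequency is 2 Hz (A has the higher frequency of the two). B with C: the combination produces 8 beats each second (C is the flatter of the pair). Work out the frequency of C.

389 Hz

B is below A, so f_B = 399 − 2 = 397 Hz.
C is below B, so f_C = 397 − 8 = 389 Hz.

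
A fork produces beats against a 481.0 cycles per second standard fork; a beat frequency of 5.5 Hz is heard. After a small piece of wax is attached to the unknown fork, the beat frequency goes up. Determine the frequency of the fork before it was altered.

475.5 Hz

|f − 481.0| = 5.5, so the fork was at either 475.5 Hz or 486.5 Hz.
Loading a fork with wax lowers its frequency; the adjustment lowers the fork's frequency.
The beat rate rose, so the adjustment moved the fork further from 481.0 Hz — it was already below the reference.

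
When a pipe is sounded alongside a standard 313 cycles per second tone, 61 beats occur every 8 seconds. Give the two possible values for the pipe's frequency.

Beat frequency = 61/8 = 7.625 Hz.
|f − 313| = 7.625, so f = 313 ± 7.625.

305.375 Hz or 320.625 Hz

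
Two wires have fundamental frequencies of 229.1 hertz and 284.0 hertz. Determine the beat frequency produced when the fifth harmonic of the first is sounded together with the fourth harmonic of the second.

Fifth harmonic of the first: 5·229.1 = 1145.5 Hz.
Fourth harmonic of the second: 4·284.0 = 1136.0 Hz.
f_beat = |1145.5 − 1136.0| = 9.5 Hz.

9.5 Hz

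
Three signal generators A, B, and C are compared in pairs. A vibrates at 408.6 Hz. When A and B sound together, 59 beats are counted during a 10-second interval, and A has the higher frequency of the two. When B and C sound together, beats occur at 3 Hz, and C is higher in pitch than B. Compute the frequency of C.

405.7 Hz

A–B: Beat frequency = 59/10 = 5.9 Hz.
B is below A, so f_B = 408.6 − 5.9 = 402.7 Hz.
C is above B, so f_C = 402.7 + 3 = 405.7 Hz.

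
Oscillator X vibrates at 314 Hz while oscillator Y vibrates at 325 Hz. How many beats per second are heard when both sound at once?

11 Hz

f_beat = |f₁ − f₂|.
|314 − 325| = 11 Hz.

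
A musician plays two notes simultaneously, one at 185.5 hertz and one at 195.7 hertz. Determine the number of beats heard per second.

f_beat = |f₁ − f₂|.
|185.5 − 195.7| = 10.2 Hz.

10.2 Hz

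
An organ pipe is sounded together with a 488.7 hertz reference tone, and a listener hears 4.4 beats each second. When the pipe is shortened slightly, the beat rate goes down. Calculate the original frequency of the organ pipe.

484.3 Hz

|f − 488.7| = 4.4, so the organ pipe was at either 484.3 Hz or 493.1 Hz.
A shorter pipe has a higher fundamental; the adjustment raises the organ pipe's frequency.
The beat rate fell, so the adjustment moved the organ pipe toward 488.7 Hz — it must have started below the reference.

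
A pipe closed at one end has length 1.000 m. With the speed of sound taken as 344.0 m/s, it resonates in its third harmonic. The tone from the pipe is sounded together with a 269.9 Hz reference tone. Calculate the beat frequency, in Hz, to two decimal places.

11.90 Hz

Closed pipe (odd harmonics): f_n = n·v/(4L) = 3·344.0/(4·1.000) = 258.0000 Hz.
f_beat = |258.0000 − 269.9| = 11.90 Hz.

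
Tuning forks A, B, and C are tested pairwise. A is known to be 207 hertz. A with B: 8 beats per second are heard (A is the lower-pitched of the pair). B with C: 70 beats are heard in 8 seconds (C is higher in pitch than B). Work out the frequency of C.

B is above A, so f_B = 207 + 8 = 215 Hz.
B–C: Beat frequency = 70/8 = 8.75 Hz.
C is above B, so f_C = 215 + 8.75 = 223.75 Hz.

223.75 Hz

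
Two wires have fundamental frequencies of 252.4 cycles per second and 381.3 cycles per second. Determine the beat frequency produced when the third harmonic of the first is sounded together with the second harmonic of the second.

Third harmonic of the first: 3·252.4 = 757.2 Hz.
Second harmonic of the second: 2·381.3 = 762.6 Hz.
f_beat = |757.2 − 762.6| = 5.4 Hz.

5.4 Hz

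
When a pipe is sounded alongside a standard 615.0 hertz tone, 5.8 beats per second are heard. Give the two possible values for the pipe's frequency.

|f − 615.0| = 5.8, so f = 615.0 ± 5.8.

609.2 Hz or 620.8 Hz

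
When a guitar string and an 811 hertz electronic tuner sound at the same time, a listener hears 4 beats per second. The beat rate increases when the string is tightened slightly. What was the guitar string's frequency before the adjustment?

815 Hz

|f − 811| = 4, so the guitar string was at either 807 Hz or 815 Hz.
Increasing tension raises a string's frequency; the adjustment raises the guitar string's frequency.
The beat rate rose, so the adjustment moved the guitar string further from 811 Hz — it was already above the reference.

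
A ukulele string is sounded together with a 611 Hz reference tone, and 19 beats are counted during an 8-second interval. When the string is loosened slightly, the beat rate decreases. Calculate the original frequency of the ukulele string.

Beat frequency = 19/8 = 2.375 Hz.
|f − 611| = 2.375, so the ukulele string was at either 608.625 Hz or 613.375 Hz.
Reducing tension lowers a string's frequency; the adjustment lowers the ukulele string's frequency.
The beat rate fell, so the adjustment moved the ukulele string toward 611 Hz — it must have started above the reference.

613.375 Hz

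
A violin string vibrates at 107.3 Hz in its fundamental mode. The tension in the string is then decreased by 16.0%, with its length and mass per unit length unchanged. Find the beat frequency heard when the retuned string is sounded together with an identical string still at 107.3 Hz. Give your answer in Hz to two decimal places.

For a string, f ∝ √T, so the new frequency is 107.3·√0.840 = 98.3421 Hz.
f_beat = |98.3421 − 107.3| = 8.96 Hz.

8.96 Hz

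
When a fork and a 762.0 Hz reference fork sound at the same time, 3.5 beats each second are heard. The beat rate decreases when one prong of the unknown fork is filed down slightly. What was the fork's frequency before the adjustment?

|f − 762.0| = 3.5, so the fork was at either 758.5 Hz or 765.5 Hz.
Filing a prong removes mass and raises the fork's frequency; the adjustment raises the fork's frequency.
The beat rate fell, so the adjustment moved the fork toward 762.0 Hz — it must have started below the reference.

758.5 Hz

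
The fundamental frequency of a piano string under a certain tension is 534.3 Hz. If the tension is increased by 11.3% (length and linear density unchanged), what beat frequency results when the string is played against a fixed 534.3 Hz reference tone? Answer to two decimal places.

29.38 Hz

For a string, f ∝ √T, so the new frequency is 534.3·√1.113 = 563.6802 Hz.
f_beat = |563.6802 − 534.3| = 29.38 Hz.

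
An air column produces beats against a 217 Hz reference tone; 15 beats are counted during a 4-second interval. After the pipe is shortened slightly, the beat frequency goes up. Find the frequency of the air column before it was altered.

Beat frequency = 15/4 = 3.75 Hz.
|f − 217| = 3.75, so the air column was at either 213.25 Hz or 220.75 Hz.
A shorter pipe has a higher fundamental; the adjustment raises the air column's frequency.
The beat rate rose, so the adjustment moved the air column further from 217 Hz — it was already above the reference.

220.75 Hz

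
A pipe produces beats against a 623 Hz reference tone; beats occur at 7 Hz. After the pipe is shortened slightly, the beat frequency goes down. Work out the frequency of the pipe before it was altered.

616 Hz

|f − 623| = 7, so the pipe was at either 616 Hz or 630 Hz.
A shorter pipe has a higher fundamental; the adjustment raises the pipe's frequency.
The beat rate fell, so the adjustment moved the pipe toward 623 Hz — it must have started below the reference.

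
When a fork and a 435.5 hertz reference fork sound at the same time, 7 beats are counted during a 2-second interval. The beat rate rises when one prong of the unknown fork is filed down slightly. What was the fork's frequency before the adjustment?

439 Hz

Beat frequency = 7/2 = 3.5 Hz.
|f − 435.5| = 3.5, so the fork was at either 432 Hz or 439 Hz.
Filing a prong removes mass and raises the fork's frequency; the adjustment raises the fork's frequency.
The beat rate rose, so the adjustment moved the fork further from 435.5 Hz — it was already above the reference.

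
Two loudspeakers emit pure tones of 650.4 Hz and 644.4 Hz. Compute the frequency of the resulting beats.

6 Hz

Beats arise from superposition of two nearby frequencies; the beat rate is |f₁ − f₂|.
|650.4 − 644.4| = 6 Hz.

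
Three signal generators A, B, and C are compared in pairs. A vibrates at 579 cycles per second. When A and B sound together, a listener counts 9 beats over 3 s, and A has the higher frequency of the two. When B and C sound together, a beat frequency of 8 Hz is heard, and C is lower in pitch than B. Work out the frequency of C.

A–B: Beat frequency = 9/3 = 3 Hz.
B is below A, so f_B = 579 − 3 = 576 Hz.
C is below B, so f_C = 576 − 8 = 568 Hz.

568 Hz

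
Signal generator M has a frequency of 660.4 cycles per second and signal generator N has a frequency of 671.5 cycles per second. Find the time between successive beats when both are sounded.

f_beat = |660.4 − 671.5| = 11.1 Hz.
Beat period T = 1 / f_beat = 1 / 11.1 s.

0.090 s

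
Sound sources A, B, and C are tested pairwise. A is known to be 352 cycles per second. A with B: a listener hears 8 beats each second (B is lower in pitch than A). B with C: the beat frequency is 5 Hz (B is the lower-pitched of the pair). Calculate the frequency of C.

B is below A, so f_B = 352 − 8 = 344 Hz.
C is above B, so f_C = 344 + 5 = 349 Hz.

349 Hz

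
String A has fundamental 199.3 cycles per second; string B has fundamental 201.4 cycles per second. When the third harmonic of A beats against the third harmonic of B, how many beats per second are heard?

6.3 Hz

Third harmonic of the first: 3·199.3 = 597.9 Hz.
Third harmonic of the second: 3·201.4 = 604.2 Hz.
f_beat = |597.9 − 604.2| = 6.3 Hz.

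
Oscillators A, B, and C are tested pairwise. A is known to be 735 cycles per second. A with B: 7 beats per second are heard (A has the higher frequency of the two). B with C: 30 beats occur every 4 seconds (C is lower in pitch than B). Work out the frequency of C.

B is below A, so f_B = 735 − 7 = 728 Hz.
B–C: Beat frequency = 30/4 = 7.5 Hz.
C is below B, so f_C = 728 − 7.5 = 720.5 Hz.

720.5 Hz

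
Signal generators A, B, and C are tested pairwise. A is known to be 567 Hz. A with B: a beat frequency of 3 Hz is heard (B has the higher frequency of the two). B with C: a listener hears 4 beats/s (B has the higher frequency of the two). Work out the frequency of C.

566 Hz

B is above A, so f_B = 567 + 3 = 570 Hz.
C is below B, so f_C = 570 − 4 = 566 Hz.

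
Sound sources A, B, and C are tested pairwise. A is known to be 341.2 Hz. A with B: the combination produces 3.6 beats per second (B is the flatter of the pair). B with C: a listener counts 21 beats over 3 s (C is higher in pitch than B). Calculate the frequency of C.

B is below A, so f_B = 341.2 − 3.6 = 337.6 Hz.
B–C: Beat frequency = 21/3 = 7 Hz.
C is above B, so f_C = 337.6 + 7 = 344.6 Hz.

344.6 Hz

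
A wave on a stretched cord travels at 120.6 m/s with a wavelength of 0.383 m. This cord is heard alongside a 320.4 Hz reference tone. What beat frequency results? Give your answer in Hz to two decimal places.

Source frequency f = v/λ = 120.6/0.383 = 314.8825 Hz.
f_beat = |314.8825 − 320.4| = 5.52 Hz.

5.52 Hz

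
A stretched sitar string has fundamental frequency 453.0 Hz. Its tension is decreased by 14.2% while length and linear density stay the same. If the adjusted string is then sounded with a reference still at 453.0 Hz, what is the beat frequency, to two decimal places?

33.39 Hz

For a string, f ∝ √T, so the new frequency is 453.0·√0.858 = 419.6062 Hz.
f_beat = |419.6062 − 453.0| = 33.39 Hz.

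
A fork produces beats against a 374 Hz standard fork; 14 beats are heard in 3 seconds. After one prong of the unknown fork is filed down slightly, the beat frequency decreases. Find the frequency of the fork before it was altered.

Beat frequency = 14/3 = 4.6667 Hz.
|f − 374| = 4.6667, so the fork was at either 369.3333 Hz or 378.6667 Hz.
Filing a prong removes mass and raises the fork's frequency; the adjustment raises the fork's frequency.
The beat rate fell, so the adjustment moved the fork toward 374 Hz — it must have started below the reference.

369.3333 Hz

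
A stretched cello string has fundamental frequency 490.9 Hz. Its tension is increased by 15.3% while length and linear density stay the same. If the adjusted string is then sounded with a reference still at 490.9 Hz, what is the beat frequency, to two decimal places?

36.22 Hz

For a string, f ∝ √T, so the new frequency is 490.9·√1.153 = 527.1178 Hz.
f_beat = |527.1178 − 490.9| = 36.22 Hz.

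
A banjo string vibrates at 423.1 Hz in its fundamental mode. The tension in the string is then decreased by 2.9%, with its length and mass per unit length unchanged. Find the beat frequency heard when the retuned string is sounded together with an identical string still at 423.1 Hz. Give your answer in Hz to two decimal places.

6.18 Hz

For a string, f ∝ √T, so the new frequency is 423.1·√0.971 = 416.9199 Hz.
f_beat = |416.9199 − 423.1| = 6.18 Hz.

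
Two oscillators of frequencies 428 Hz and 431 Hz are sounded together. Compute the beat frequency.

3 Hz

The beat frequency equals the magnitude of the frequency difference.
|428 − 431| = 3 Hz.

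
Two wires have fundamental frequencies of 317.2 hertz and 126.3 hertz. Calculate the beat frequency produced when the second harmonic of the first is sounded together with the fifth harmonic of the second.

Second harmonic of the first: 2·317.2 = 634.4 Hz.
Fifth harmonic of the second: 5·126.3 = 631.5 Hz.
f_beat = |634.4 − 631.5| = 2.9 Hz.

2.9 Hz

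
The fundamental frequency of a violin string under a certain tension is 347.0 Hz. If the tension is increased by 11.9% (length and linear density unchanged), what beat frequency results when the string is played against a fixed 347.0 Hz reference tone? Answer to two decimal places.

For a string, f ∝ √T, so the new frequency is 347.0·√1.119 = 367.0663 Hz.
f_beat = |367.0663 − 347.0| = 20.07 Hz.

20.07 Hz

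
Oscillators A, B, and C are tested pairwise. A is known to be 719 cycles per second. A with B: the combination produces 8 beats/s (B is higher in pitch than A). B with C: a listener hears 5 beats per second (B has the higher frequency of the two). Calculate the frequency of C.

B is above A, so f_B = 719 + 8 = 727 Hz.
C is below B, so f_C = 727 − 5 = 722 Hz.

722 Hz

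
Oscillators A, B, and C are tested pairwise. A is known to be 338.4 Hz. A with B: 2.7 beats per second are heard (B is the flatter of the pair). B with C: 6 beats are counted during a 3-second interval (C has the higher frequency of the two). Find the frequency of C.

337.7 Hz

B is below A, so f_B = 338.4 − 2.7 = 335.7 Hz.
B–C: Beat frequency = 6/3 = 2 Hz.
C is above B, so f_C = 335.7 + 2 = 337.7 Hz.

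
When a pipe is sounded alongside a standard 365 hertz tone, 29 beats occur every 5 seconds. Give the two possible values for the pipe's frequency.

359.2 Hz or 370.8 Hz

Beat frequency = 29/5 = 5.8 Hz.
|f − 365| = 5.8, so f = 365 ± 5.8.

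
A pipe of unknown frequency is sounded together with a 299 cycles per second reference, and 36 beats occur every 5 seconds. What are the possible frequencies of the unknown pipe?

Beat frequency = 36/5 = 7.2 Hz.
|f − 299| = 7.2, so f = 299 ± 7.2.

291.8 Hz or 306.2 Hz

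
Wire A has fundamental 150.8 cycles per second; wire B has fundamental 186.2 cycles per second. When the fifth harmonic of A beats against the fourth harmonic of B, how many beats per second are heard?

9.2 Hz

Fifth harmonic of the first: 5·150.8 = 754.0 Hz.
Fourth harmonic of the second: 4·186.2 = 744.8 Hz.
f_beat = |754.0 − 744.8| = 9.2 Hz.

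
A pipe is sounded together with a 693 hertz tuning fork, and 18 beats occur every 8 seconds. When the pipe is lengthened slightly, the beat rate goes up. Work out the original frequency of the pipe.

690.75 Hz

Beat frequency = 18/8 = 2.25 Hz.
|f − 693| = 2.25, so the pipe was at either 690.75 Hz or 695.25 Hz.
A longer pipe has a lower fundamental; the adjustment lowers the pipe's frequency.
The beat rate rose, so the adjustment moved the pipe further from 693 Hz — it was already below the reference.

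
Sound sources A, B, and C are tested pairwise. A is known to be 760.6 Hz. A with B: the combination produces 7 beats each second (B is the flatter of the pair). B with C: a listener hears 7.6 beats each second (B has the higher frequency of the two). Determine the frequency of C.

B is below A, so f_B = 760.6 − 7 = 753.6 Hz.
C is below B, so f_C = 753.6 − 7.6 = 746 Hz.

746 Hz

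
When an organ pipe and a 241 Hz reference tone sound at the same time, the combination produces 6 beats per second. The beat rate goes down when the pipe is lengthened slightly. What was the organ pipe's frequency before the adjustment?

247 Hz

|f − 241| = 6, so the organ pipe was at either 235 Hz or 247 Hz.
A longer pipe has a lower fundamental; the adjustment lowers the organ pipe's frequency.
The beat rate fell, so the adjustment moved the organ pipe toward 241 Hz — it must have started above the reference.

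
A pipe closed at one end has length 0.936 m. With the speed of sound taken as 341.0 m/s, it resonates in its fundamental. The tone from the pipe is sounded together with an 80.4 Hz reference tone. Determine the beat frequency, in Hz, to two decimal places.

10.68 Hz

Closed pipe (odd harmonics): f_n = n·v/(4L) = 1·341.0/(4·0.936) = 91.0791 Hz.
f_beat = |91.0791 − 80.4| = 10.68 Hz.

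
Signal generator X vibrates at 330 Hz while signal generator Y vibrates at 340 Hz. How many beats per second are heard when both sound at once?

10 Hz

Beats arise from superposition of two nearby frequencies; the beat rate is |f₁ − f₂|.
|330 − 340| = 10 Hz.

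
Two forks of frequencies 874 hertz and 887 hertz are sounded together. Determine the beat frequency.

13 Hz

The beat frequency equals the magnitude of the frequency difference.
|874 − 887| = 13 Hz.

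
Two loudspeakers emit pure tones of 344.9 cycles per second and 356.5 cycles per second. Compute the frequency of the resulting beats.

11.6 Hz

f_beat = |f₁ − f₂|.
|344.9 − 356.5| = 11.6 Hz.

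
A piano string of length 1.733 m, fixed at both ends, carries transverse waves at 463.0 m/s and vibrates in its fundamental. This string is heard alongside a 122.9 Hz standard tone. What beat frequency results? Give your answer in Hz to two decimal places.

For a string fixed at both ends, f_n = n·v/(2L) = 1·463.0/(2·1.733) = 133.5834 Hz.
f_beat = |133.5834 − 122.9| = 10.68 Hz.

10.68 Hz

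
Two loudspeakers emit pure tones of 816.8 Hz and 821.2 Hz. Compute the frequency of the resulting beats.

4.4 Hz

Beats arise from superposition of two nearby frequencies; the beat rate is |f₁ − f₂|.
|816.8 − 821.2| = 4.4 Hz.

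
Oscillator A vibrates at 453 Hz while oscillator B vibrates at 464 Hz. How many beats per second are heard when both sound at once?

11 Hz

f_beat = |f₁ − f₂|.
|453 − 464| = 11 Hz.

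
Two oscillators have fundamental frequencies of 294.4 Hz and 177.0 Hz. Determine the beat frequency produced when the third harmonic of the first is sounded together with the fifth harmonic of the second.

Third harmonic of the first: 3·294.4 = 883.2 Hz.
Fifth harmonic of the second: 5·177.0 = 885.0 Hz.
f_beat = |883.2 − 885.0| = 1.8 Hz.

1.8 Hz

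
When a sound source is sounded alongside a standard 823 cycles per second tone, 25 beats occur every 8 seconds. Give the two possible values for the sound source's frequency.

Beat frequency = 25/8 = 3.125 Hz.
|f − 823| = 3.125, so f = 823 ± 3.125.

819.875 Hz or 826.125 Hz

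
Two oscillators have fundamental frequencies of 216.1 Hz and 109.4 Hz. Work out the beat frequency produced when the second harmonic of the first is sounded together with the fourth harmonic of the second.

Second harmonic of the first: 2·216.1 = 432.2 Hz.
Fourth harmonic of the second: 4·109.4 = 437.6 Hz.
f_beat = |432.2 − 437.6| = 5.4 Hz.

5.4 Hz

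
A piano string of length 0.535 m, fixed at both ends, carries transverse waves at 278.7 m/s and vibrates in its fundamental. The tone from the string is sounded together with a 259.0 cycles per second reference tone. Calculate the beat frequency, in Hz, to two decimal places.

For a string fixed at both ends, f_n = n·v/(2L) = 1·278.7/(2·0.535) = 260.4673 Hz.
f_beat = |260.4673 − 259.0| = 1.47 Hz.

1.47 Hz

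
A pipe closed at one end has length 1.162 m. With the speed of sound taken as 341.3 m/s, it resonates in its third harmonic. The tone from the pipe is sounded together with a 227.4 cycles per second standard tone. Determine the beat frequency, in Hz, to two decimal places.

7.11 Hz

Closed pipe (odd harmonics): f_n = n·v/(4L) = 3·341.3/(4·1.162) = 220.2883 Hz.
f_beat = |220.2883 − 227.4| = 7.11 Hz.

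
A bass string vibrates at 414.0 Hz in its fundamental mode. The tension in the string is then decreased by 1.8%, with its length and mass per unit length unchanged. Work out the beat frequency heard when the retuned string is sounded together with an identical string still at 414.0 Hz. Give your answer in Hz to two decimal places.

For a string, f ∝ √T, so the new frequency is 414.0·√0.982 = 410.2571 Hz.
f_beat = |410.2571 − 414.0| = 3.74 Hz.

3.74 Hz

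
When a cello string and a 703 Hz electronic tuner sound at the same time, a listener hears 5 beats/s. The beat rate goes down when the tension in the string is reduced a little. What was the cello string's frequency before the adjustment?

708 Hz

|f − 703| = 5, so the cello string was at either 698 Hz or 708 Hz.
Lower tension means lower frequency; the adjustment lowers the cello string's frequency.
The beat rate fell, so the adjustment moved the cello string toward 703 Hz — it must have started above the reference.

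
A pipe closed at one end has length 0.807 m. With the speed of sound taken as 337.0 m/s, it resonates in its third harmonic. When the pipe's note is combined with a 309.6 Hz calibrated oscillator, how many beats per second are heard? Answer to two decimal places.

3.60 Hz

Closed pipe (odd harmonics): f_n = n·v/(4L) = 3·337.0/(4·0.807) = 313.1970 Hz.
f_beat = |313.1970 − 309.6| = 3.60 Hz.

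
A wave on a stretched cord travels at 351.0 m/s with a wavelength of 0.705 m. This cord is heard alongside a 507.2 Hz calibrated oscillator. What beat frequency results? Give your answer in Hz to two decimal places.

9.33 Hz

Source frequency f = v/λ = 351.0/0.705 = 497.8723 Hz.
f_beat = |497.8723 − 507.2| = 9.33 Hz.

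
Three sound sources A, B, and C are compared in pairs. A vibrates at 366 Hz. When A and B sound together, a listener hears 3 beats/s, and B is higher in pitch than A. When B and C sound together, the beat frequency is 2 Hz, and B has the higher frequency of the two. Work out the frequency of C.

367 Hz

B is above A, so f_B = 366 + 3 = 369 Hz.
C is below B, so f_C = 369 − 2 = 367 Hz.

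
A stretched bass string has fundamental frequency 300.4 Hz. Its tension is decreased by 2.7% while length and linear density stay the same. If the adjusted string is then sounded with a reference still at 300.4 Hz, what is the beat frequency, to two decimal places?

4.08 Hz

For a string, f ∝ √T, so the new frequency is 300.4·√0.973 = 296.3169 Hz.
f_beat = |296.3169 − 300.4| = 4.08 Hz.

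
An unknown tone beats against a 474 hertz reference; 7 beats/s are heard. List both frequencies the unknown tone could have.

|f − 474| = 7, so f = 474 ± 7.

467 Hz or 481 Hz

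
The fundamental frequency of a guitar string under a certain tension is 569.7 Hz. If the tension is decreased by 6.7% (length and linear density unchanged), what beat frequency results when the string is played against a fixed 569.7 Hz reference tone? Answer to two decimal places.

For a string, f ∝ √T, so the new frequency is 569.7·√0.933 = 550.2842 Hz.
f_beat = |550.2842 − 569.7| = 19.42 Hz.

19.42 Hz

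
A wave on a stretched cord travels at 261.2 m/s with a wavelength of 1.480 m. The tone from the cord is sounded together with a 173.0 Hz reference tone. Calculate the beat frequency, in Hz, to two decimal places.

3.49 Hz

Source frequency f = v/λ = 261.2/1.480 = 176.4865 Hz.
f_beat = |176.4865 − 173.0| = 3.49 Hz.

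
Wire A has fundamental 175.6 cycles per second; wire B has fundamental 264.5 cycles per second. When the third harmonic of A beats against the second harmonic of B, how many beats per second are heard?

2.2 Hz

Third harmonic of the first: 3·175.6 = 526.8 Hz.
Second harmonic of the second: 2·264.5 = 529.0 Hz.
f_beat = |526.8 − 529.0| = 2.2 Hz.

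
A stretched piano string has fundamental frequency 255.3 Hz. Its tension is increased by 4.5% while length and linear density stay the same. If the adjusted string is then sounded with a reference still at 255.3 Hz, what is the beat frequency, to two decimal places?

5.68 Hz

For a string, f ∝ √T, so the new frequency is 255.3·√1.045 = 260.9810 Hz.
f_beat = |260.9810 − 255.3| = 5.68 Hz.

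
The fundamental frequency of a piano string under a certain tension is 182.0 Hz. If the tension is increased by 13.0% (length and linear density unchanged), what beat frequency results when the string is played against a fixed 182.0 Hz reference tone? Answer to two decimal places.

11.47 Hz

For a string, f ∝ √T, so the new frequency is 182.0·√1.130 = 193.4687 Hz.
f_beat = |193.4687 − 182.0| = 11.47 Hz.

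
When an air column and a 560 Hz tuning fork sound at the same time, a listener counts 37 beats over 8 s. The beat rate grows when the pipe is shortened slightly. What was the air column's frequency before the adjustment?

Beat frequency = 37/8 = 4.625 Hz.
|f − 560| = 4.625, so the air column was at either 555.375 Hz or 564.625 Hz.
A shorter pipe has a higher fundamental; the adjustment raises the air column's frequency.
The beat rate rose, so the adjustment moved the air column further from 560 Hz — it was already above the reference.

564.625 Hz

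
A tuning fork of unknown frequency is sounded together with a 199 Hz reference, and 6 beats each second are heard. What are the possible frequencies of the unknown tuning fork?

193 Hz or 205 Hz

|f − 199| = 6, so f = 199 ± 6.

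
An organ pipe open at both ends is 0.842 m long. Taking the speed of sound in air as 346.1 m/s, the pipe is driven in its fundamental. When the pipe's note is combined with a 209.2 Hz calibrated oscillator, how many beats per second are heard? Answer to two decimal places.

Open pipe: f_n = n·v/(2L) = 1·346.1/(2·0.842) = 205.5226 Hz.
f_beat = |205.5226 − 209.2| = 3.68 Hz.

3.68 Hz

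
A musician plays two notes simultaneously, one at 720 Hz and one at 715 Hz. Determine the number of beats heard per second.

The beat frequency equals the magnitude of the frequency difference.
|720 − 715| = 5 Hz.

5 Hz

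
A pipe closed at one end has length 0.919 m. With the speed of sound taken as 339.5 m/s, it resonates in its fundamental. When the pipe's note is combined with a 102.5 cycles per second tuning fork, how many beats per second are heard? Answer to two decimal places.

10.14 Hz

Closed pipe (odd harmonics): f_n = n·v/(4L) = 1·339.5/(4·0.919) = 92.3558 Hz.
f_beat = |92.3558 − 102.5| = 10.14 Hz.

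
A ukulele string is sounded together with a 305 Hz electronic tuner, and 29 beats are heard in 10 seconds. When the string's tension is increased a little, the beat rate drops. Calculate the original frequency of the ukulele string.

Beat frequency = 29/10 = 2.9 Hz.
|f − 305| = 2.9, so the ukulele string was at either 302.1 Hz or 307.9 Hz.
Higher tension means higher frequency; the adjustment raises the ukulele string's frequency.
The beat rate fell, so the adjustment moved the ukulele string toward 305 Hz — it must have started below the reference.

302.1 Hz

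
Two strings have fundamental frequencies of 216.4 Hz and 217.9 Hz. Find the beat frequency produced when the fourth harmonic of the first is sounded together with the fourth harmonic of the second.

Fourth harmonic of the first: 4·216.4 = 865.6 Hz.
Fourth harmonic of the second: 4·217.9 = 871.6 Hz.
f_beat = |865.6 − 871.6| = 6.0 Hz.

6.0 Hz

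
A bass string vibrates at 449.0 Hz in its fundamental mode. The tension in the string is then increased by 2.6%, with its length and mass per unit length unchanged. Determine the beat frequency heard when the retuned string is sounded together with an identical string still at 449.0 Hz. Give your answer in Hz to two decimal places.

5.80 Hz

For a string, f ∝ √T, so the new frequency is 449.0·√1.026 = 454.7995 Hz.
f_beat = |454.7995 − 449.0| = 5.80 Hz.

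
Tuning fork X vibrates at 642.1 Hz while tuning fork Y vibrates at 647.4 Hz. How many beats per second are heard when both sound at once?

5.3 Hz

Beats arise from superposition of two nearby frequencies; the beat rate is |f₁ − f₂|.
|642.1 − 647.4| = 5.3 Hz.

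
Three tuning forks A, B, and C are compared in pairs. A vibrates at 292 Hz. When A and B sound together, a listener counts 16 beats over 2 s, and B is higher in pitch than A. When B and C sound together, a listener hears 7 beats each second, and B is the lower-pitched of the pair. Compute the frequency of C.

A–B: Beat frequency = 16/2 = 8 Hz.
B is above A, so f_B = 292 + 8 = 300 Hz.
C is above B, so f_C = 300 + 7 = 307 Hz.

307 Hz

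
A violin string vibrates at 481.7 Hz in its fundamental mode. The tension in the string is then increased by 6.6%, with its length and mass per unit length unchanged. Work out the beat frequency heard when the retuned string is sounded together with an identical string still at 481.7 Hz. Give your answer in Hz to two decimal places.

15.64 Hz

For a string, f ∝ √T, so the new frequency is 481.7·√1.066 = 497.3421 Hz.
f_beat = |497.3421 − 481.7| = 15.64 Hz.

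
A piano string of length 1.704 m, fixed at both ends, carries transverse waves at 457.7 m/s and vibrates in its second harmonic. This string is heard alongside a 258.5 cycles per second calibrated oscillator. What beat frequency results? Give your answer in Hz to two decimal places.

10.10 Hz

For a string fixed at both ends, f_n = n·v/(2L) = 2·457.7/(2·1.704) = 268.6033 Hz.
f_beat = |268.6033 − 258.5| = 10.10 Hz.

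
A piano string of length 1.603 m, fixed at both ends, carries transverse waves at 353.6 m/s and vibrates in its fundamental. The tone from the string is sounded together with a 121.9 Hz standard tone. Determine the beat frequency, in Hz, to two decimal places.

11.61 Hz

For a string fixed at both ends, f_n = n·v/(2L) = 1·353.6/(2·1.603) = 110.2932 Hz.
f_beat = |110.2932 − 121.9| = 11.61 Hz.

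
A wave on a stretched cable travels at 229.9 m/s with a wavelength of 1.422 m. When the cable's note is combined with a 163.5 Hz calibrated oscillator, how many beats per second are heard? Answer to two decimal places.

Source frequency f = v/λ = 229.9/1.422 = 161.6737 Hz.
f_beat = |161.6737 − 163.5| = 1.83 Hz.

1.83 Hz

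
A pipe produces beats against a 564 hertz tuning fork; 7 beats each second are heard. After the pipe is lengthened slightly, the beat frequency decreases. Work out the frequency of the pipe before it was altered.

|f − 564| = 7, so the pipe was at either 557 Hz or 571 Hz.
A longer pipe has a lower fundamental; the adjustment lowers the pipe's frequency.
The beat rate fell, so the adjustment moved the pipe toward 564 Hz — it must have started above the reference.

571 Hz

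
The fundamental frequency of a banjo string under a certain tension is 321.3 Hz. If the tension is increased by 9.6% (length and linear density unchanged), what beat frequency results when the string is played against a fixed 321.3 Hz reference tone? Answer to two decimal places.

For a string, f ∝ √T, so the new frequency is 321.3·√1.096 = 336.3690 Hz.
f_beat = |336.3690 − 321.3| = 15.07 Hz.

15.07 Hz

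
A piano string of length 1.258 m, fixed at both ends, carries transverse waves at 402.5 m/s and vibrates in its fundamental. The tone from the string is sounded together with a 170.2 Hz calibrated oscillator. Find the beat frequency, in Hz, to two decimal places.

For a string fixed at both ends, f_n = n·v/(2L) = 1·402.5/(2·1.258) = 159.9762 Hz.
f_beat = |159.9762 − 170.2| = 10.22 Hz.

10.22 Hz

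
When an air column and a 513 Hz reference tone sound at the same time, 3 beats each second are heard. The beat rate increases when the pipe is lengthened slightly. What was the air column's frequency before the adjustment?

510 Hz

|f − 513| = 3, so the air column was at either 510 Hz or 516 Hz.
A longer pipe has a lower fundamental; the adjustment lowers the air column's frequency.
The beat rate rose, so the adjustment moved the air column further from 513 Hz — it was already below the reference.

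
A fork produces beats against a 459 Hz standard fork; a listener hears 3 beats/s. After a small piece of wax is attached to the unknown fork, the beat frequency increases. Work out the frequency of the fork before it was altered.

|f − 459| = 3, so the fork was at either 456 Hz or 462 Hz.
Loading a fork with wax lowers its frequency; the adjustment lowers the fork's frequency.
The beat rate rose, so the adjustment moved the fork further from 459 Hz — it was already below the reference.

456 Hz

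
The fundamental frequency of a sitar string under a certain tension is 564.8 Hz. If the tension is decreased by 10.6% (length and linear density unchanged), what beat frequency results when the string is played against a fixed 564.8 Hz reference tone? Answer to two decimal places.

30.77 Hz

For a string, f ∝ √T, so the new frequency is 564.8·√0.894 = 534.0273 Hz.
f_beat = |534.0273 − 564.8| = 30.77 Hz.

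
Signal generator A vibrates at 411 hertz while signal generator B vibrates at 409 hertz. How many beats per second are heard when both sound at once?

2 Hz

Beats arise from superposition of two nearby frequencies; the beat rate is |f₁ − f₂|.
|411 − 409| = 2 Hz.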